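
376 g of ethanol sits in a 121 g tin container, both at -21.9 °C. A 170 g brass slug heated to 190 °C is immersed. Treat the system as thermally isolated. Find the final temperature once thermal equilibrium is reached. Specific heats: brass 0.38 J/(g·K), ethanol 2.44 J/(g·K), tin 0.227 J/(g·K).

T_f ≈ -8.3 °C

Heat gained plus heat lost sum to zero:
170×0.38×(T − 190) + 376×2.44×(T − (-21.9)) + 121×0.227×(T − (-21.9)) = 0
64.6(T − 190) + 917.44(T − (-21.9)) + 27.47(T − (-21.9)) = 0
1009.5 T = -8419.5
T = -8419.5/1009.5 ≈ -8.34 °C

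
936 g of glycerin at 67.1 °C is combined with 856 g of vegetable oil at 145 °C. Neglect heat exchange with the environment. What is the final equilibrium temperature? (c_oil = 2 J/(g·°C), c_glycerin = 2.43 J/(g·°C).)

Set heat shed by the hot body equal to heat absorbed by the cold body:
856·2·(145 − T) = 936·2.43·(T − 67.1)
1712(145 − T) = 2274.5(T − 67.1)
3986.5 T = 400858  ⇒  T ≈ 100.55 °C

T_f ≈ 100.6 °C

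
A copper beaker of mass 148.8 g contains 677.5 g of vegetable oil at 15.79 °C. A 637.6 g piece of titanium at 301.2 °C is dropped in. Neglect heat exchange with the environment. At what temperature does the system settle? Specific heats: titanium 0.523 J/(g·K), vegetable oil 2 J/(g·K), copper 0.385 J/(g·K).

T_f ≈ 70.3 °C

Net heat exchanged in the isolated system is zero:
637.6·0.523·(T − 301.2) + 677.5·2·(T − 15.79) + 148.8·0.385·(T − 15.79) = 0
(333.46 + 1355 + 57.29) T = 333.46·301.2 + 1355·15.79 + 57.29·15.79
T ≈ 70.31 °C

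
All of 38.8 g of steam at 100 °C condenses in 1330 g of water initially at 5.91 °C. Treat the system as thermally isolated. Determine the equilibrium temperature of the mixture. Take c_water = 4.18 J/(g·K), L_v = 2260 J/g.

T_f ≈ 23.9 °C

Sum of m c ΔT and latent-heat terms is zero:
steam→water at 100 °C releases m L_v = 38.8·2260 = 87688
  condensate cools 100→T: 38.8·4.18·(T − 100) = 162.18(T − 100)
  original water: 5559.4(T − 5.91)
5721.6 T = 87688 + 16218 + 32856 = 136762
T ≈ 23.90 °C (< 100 °C, so full condensation is consistent).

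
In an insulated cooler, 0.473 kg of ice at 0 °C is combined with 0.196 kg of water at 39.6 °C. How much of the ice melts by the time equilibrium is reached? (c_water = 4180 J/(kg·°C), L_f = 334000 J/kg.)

m_melted ≈ 0.0971 kg

Water can give up m c ΔT = 0.196×4180×39.6 = 32443 J before reaching 0 °C.
To melt every bit of ice: 0.473×334000 = 157982 J.
That's not enough to melt it all — equilibrium is at 0 °C with ice remaining.
m_melt = 32443 / L_f = 0.09714 kg.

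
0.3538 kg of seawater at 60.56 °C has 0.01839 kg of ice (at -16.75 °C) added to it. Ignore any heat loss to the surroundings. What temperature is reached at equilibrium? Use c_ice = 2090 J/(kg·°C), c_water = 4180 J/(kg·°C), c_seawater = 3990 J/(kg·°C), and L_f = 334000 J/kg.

Energy conservation, ΣQ = 0:
ice -16.75→0 °C: 0.01839·2090·16.75 = 643.79; latent heat to melt: 0.01839·334000 = 6142.3; warm the meltwater: 76.87 T; seawater: 1411.7(T − 60.56)
1488.5 T = 85490 − 6786 = 78704
T ≈ 52.87 °C. Since T > 0 °C, the all-ice-melts assumption holds.

T_f ≈ 52.9 °C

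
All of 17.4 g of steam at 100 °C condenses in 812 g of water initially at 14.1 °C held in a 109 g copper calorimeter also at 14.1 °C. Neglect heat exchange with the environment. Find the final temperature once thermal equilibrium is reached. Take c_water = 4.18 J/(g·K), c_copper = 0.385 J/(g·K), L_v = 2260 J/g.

T_f ≈ 27.1 °C

Heat gained plus heat lost sum to zero:
condense steam: −17.4×2260 = −39324; condensed water 100 °C→T: 72.73(T − 100); water warms: 812×4.18×(T − 14.1) = 3394.2(T − 14.1); cup: 41.97(T − 14.1)
3508.9 T = 39324 + 7273.2 + 48449 = 95047
T ≈ 27.09 °C — below 100 °C, confirming all the steam condensed.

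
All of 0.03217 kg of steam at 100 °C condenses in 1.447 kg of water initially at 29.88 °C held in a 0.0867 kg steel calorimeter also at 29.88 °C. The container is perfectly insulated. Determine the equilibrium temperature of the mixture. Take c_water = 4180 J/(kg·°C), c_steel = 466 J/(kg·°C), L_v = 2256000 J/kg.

T_f ≈ 43.1 °C

Energy balance with sensible and latent terms:
latent heat released on condensation: 0.03217·2256000 = 72576; condensed water 100 °C→T: 134.47(T − 100); original water: 6048.5(T − 29.88); steel cup: 0.0867·466·(T − 29.88) = 40.4(T − 29.88)
6223.3 T = 72576 + 13447 + 181935 = 267958
T ≈ 43.06 °C — below 100 °C, confirming all the steam condensed.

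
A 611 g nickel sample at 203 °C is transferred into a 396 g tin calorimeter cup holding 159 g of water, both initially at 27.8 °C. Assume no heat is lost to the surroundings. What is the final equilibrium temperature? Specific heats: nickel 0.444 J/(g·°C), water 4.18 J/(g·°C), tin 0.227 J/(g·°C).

T_f ≈ 74.1 °C

Heat gained plus heat lost sum to zero:
611×0.444×(T − 203) + 159×4.18×(T − 27.8) + 396×0.227×(T − 27.8) = 0
(271.28 + 664.62 + 89.89) T = 271.28×203 + 664.62×27.8 + 89.89×27.8
T = 76046/1025.8 ≈ 74.13 °C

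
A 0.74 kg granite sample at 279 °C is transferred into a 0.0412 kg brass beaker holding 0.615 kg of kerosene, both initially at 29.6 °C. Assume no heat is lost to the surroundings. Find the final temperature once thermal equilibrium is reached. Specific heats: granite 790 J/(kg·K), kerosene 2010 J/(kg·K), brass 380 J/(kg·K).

Net heat exchanged in the isolated system is zero:
0.74·790·(T − 279) + 0.615·2010·(T − 29.6) + 0.0412·380·(T − 29.6) = 0
584.6(T − 279) + 1236.2(T − 29.6) + 15.66(T − 29.6) = 0
(584.6 + 1236.2 + 15.66) T = 584.6·279 + 1236.2·29.6 + 15.66·29.6
T = 200157 / 1836.4 = 109 °C

T_f ≈ 109.0 °C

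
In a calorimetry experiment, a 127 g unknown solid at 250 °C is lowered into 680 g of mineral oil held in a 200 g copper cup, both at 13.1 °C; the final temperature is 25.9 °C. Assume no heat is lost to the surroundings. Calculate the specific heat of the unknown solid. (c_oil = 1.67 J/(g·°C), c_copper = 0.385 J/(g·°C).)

c ≈ 0.545 J/(g·°C)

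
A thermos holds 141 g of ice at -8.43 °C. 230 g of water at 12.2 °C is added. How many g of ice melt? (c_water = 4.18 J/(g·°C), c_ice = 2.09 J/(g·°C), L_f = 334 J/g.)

m_melted ≈ 27.7 g

Water can give up m c ΔT = 230·4.18·12.2 = 11729 J before reaching 0 °C.
Of that, 141·2.09·8.43 = 2484.2 J goes to bring the ice to 0 °C, leaving 9244.8 J.
Melting all 141 g of ice would need 141·334 = 47094 J.
9244.8 J < 47094 J, so only part of the ice melts and the system sits at 0 °C.
m_melted·334 = 9244.8  ⇒  m_melted ≈ 27.68 g.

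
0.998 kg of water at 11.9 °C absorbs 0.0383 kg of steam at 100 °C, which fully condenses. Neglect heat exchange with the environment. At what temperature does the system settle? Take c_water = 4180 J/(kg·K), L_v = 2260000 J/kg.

T_f ≈ 35.1 °C

Sum of m c ΔT and latent-heat terms is zero:
steam→water at 100 °C releases m L_v = 0.0383×2260000 = 86558
  condensate cools 100→T: 0.0383×4180×(T − 100) = 160.09(T − 100)
  original water: 4171.6(T − 11.9)
4331.7 T = 86558 + 16009 + 49643 = 152210
T ≈ 35.14 °C (< 100 °C, so full condensation is consistent).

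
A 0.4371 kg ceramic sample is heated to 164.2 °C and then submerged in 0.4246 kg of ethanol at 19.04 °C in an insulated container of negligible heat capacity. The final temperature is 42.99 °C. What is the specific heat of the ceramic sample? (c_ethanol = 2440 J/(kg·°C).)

c ≈ 468 J/(kg·°C)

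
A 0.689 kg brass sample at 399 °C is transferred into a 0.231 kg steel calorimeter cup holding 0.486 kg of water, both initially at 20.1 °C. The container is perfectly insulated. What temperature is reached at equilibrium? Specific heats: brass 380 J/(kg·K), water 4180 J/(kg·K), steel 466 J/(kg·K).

T_f ≈ 61.4 °C

Conservation of energy gives ΣQ = 0:
0.689·380·(T − 399) + 0.486·4180·(T − 20.1) + 0.231·466·(T − 20.1) = 0
261.82(T − 399) + 2031.5(T − 20.1) + 107.65(T − 20.1) = 0
(261.82 + 2031.5 + 107.65) T = 261.82·399 + 2031.5·20.1 + 107.65·20.1
T ≈ 61.42 °C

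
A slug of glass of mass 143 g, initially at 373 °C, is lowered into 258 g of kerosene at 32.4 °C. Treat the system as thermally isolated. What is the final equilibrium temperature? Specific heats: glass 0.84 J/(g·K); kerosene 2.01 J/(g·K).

Setting the total heat transfer to zero:
143×0.84×(T − 373) + 258×2.01×(T − 32.4) = 0
(120.12 + 518.58) T = 120.12×373 + 518.58×32.4
T ≈ 96.46 °C

T_f ≈ 96.5 °C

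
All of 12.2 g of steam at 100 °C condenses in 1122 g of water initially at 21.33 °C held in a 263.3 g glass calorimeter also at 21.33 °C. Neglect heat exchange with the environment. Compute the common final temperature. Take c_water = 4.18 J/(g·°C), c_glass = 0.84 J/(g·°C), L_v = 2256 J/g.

Heat gained plus heat lost sum to zero:
condense steam: −12.2×2256 = −27523
  condensed water 100 °C→T: 51(T − 100)
  original water: 4690(T − 21.33)
  cup: 221.17(T − 21.33)
4962.1 T = 27523 + 5099.6 + 104754 = 137377
T ≈ 27.69 °C, under the boiling point, so the assumption holds.

T_f ≈ 27.7 °C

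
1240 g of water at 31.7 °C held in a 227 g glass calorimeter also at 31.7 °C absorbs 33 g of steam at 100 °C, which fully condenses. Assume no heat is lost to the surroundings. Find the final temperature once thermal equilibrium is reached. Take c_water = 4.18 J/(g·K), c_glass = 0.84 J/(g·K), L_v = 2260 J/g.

Let T be the final temperature. ΣQ_i = 0:
latent heat released on condensation: 33·2260 = 74580; condensate cools 100→T: 33·4.18·(T − 100) = 137.94(T − 100); original water: 5183.2(T − 31.7); glass cup: 227·0.84·(T − 31.7) = 190.68(T − 31.7)
5511.8 T = 74580 + 13794 + 170352 = 258726
T ≈ 46.94 °C, under the boiling point, so the assumption holds.

T_f ≈ 46.9 °C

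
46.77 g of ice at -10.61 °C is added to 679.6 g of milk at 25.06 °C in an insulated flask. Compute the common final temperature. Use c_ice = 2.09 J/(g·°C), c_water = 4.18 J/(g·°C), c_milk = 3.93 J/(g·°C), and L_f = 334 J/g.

Sum of m c ΔT and latent-heat terms is zero:
ice -10.61→0 °C: 46.77×2.09×10.61 = 1037.1
  fusion: m_ice L_f = 46.77×334 = 15621
  meltwater 0→T: 46.77×4.18×T = 195.5 T
  milk cools: 679.6×3.93×(T − 25.06) = 2670.8(T − 25.06)
2866.3 T = 66931 − 16658 = 50273
T ≈ 17.54 °C — above 0 °C, consistent with complete melting.

T_f ≈ 17.5 °C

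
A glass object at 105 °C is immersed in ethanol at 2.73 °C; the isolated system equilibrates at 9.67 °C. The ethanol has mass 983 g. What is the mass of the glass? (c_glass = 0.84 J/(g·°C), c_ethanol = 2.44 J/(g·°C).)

m ≈ 208 g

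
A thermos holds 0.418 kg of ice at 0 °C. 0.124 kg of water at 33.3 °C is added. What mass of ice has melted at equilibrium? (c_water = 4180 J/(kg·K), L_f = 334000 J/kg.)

m_melted ≈ 0.0517 kg

Heat available from the water dropping to 0 °C: 0.124×4180×33.3 = 17260 J.
Fully melting the ice requires m_ice L_f = 0.418×334000 = 139612 J.
Since 17260 < 139612 J, not all the ice melts; equilibrium is at 0 °C.
Mass melted = 17260/334000 ≈ 0.05168 kg.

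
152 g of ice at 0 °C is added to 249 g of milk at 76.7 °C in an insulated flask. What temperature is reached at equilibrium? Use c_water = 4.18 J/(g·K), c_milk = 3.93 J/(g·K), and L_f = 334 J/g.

T_f ≈ 15.0 °C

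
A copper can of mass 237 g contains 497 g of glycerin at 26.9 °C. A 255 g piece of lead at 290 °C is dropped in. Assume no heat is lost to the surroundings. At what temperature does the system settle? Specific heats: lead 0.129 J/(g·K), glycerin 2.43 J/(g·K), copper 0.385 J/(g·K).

Let T be the final temperature. ΣQ_i = 0:
255*0.129*(T − 290) + 497*2.43*(T − 26.9) + 237*0.385*(T − 26.9) = 0
(32.9 + 1207.7 + 91.25) T = 32.9*290 + 1207.7*26.9 + 91.25*26.9
T = 44481 / 1331.9 = 33.4 °C

T_f ≈ 33.4 °C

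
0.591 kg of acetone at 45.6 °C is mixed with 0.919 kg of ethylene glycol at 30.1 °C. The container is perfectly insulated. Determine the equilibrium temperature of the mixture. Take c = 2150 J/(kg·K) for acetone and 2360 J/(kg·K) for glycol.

With ΣQ=0 the equilibrium temperature is the m·c-weighted mean:
T_f = (1270.6·45.6 + 2168.8·30.1) / (1270.6 + 2168.8)
    = 123224 / 3439.5 ≈ 35.83 °C

T_f ≈ 35.8 °C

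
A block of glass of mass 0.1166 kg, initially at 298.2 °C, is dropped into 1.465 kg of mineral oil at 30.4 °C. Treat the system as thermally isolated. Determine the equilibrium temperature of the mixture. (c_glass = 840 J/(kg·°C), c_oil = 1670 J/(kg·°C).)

Heat lost by the glass equals heat gained by the oil:
0.1166*840*(298.2 − T) = 1.465*1670*(T − 30.4)
97.94(298.2 − T) = 2446.6(T − 30.4)
2544.5 T = 103582  ⇒  T ≈ 40.71 °C

T_f ≈ 40.7 °C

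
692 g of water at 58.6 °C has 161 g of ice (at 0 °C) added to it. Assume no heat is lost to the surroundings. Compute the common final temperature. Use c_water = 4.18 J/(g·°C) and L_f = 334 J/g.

Energy balance with sensible and latent terms:
melt ice: 161·334 = 53774
  meltwater 0→T: 161·4.18·T = 672.98 T
  water: 2892.6(T − 58.6)
3565.5 T = 169504 − 53774 = 115730
T ≈ 32.46 °C (positive, so assuming full melt was valid).

T_f ≈ 32.5 °C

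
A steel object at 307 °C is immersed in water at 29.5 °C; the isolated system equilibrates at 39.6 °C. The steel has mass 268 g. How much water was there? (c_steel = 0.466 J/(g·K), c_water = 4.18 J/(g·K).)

m ≈ 791 g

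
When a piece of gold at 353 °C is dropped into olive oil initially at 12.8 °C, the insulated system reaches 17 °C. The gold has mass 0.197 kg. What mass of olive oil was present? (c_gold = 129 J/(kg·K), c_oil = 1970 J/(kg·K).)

m ≈ 1.03 kg

Heat lost by the gold = heat gained by the oil:
0.197×129×(353 − 17) = m×1970×(17 − 12.8)
8274 m = 8538.8  ⇒  m ≈ 1.032 kg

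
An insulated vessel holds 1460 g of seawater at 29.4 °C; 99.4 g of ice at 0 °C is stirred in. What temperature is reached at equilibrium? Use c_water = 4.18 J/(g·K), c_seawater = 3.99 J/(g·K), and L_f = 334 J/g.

T_f ≈ 22.1 °C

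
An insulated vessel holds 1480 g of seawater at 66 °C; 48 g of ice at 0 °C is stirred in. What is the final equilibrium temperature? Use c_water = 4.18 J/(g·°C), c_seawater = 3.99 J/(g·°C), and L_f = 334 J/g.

T_f ≈ 61.2 °C

Setting the total heat transfer to zero:
latent heat to melt: 48×334 = 16032; meltwater 0→T: 48×4.18×T = 200.64 T; seawater cools: 1480×3.99×(T − 66) = 5905.2(T − 66)
6105.8 T = 389743 − 16032 = 373711
T ≈ 61.21 °C — above 0 °C, consistent with complete melting.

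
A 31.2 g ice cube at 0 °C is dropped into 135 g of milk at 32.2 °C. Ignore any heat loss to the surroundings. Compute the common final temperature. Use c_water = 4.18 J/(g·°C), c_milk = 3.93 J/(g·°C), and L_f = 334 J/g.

Setting the total heat transfer to zero:
latent heat to melt: 31.2×334 = 10421
  warm the meltwater: 130.42 T
  milk cools: 135×3.93×(T − 32.2) = 530.55(T − 32.2)
660.97 T = 17084 − 10421 = 6662.9
T ≈ 10.08 °C. Since T > 0 °C, the all-ice-melts assumption holds.

T_f ≈ 10.1 °C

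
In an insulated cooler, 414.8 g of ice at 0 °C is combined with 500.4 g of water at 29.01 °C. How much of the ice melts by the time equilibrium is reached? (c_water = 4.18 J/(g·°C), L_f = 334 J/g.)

Cooling the water to 0 °C releases 500.4×4.18×29.01 = 60679 J.
Fully melting the ice requires m_ice L_f = 414.8×334 = 138543 J.
That's not enough to melt it all — equilibrium is at 0 °C with ice remaining.
m_melted×334 = 60679  ⇒  m_melted ≈ 181.7 g.

m_melted ≈ 182 g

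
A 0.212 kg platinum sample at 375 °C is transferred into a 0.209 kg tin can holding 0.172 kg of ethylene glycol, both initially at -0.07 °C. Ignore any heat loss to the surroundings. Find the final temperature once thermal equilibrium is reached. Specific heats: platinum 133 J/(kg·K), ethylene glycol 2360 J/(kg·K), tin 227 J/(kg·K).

T_f ≈ 21.9 °C

Let T be the final temperature. ΣQ_i = 0:
0.212·133·(T − 375) + 0.172·2360·(T − (-0.07)) + 0.209·227·(T − (-0.07)) = 0
481.56 T = 10542
T = 10542/481.56 ≈ 21.89 °C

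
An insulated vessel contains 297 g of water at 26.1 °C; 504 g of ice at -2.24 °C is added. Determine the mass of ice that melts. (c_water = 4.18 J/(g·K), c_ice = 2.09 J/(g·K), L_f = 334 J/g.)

m_melted ≈ 89.9 g

Heat available from the water dropping to 0 °C: 297×4.18×26.1 = 32402 J.
Of that, 504×2.09×2.24 = 2359.5 J goes to bring the ice to 0 °C, leaving 30043 J.
Melting all 504 g of ice would need 504×334 = 168336 J.
Since 30043 < 168336 J, not all the ice melts; equilibrium is at 0 °C.
m_melted×334 = 30043  ⇒  m_melted ≈ 89.95 g.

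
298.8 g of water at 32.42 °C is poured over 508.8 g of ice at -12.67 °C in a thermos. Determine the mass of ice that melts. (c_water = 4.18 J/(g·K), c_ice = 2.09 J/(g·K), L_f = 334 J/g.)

m_melted ≈ 80.9 g

Water can give up m c ΔT = 298.8·4.18·32.42 = 40492 J before reaching 0 °C.
Of that, 508.8·2.09·12.67 = 13473 J goes to bring the ice to 0 °C, leaving 27019 J.
Melting all 508.8 g of ice would need 508.8·334 = 169939 J.
Since 27019 < 169939 J, not all the ice melts; equilibrium is at 0 °C.
m_melt = 27019 / L_f = 80.89 g.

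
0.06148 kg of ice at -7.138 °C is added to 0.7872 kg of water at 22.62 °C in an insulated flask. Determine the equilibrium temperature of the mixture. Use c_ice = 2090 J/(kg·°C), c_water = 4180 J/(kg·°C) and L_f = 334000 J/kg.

Setting the total heat transfer to zero:
warm ice to 0 °C: 0.06148·2090·(0 − (-7.138)) = 917.18
  melt ice: 0.06148·334000 = 20534
  meltwater 0→T: 0.06148·4180·T = 256.99 T
  water: 3290.5(T − 22.62)
3547.5 T = 74431 − 21452 = 52980
T ≈ 14.93 °C (positive, so assuming full melt was valid).

T_f ≈ 14.9 °C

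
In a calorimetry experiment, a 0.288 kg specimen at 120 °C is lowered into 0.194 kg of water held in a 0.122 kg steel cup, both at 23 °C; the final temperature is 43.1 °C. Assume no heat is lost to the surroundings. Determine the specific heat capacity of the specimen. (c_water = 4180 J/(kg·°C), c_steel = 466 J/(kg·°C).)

c ≈ 788 J/(kg·°C)

Energy conservation, ΣQ = 0:
0.288·c·(43.1 − 120) + 0.194·4180·(43.1 − 23) + 0.122·466·(43.1 − 23) = 0
-22.15 c = -17442
c = -17442/-22.15 ≈ 787.6 J/(kg·°C)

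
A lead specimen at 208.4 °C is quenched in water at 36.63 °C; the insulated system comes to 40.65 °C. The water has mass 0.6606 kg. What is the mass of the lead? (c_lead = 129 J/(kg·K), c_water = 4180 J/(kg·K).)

m ≈ 0.513 kg

Net heat exchanged in the isolated system is zero:
m·129·(40.65 − 208.4) + 0.6606·4180·(40.65 − 36.63) = 0
-21640 m = -11100
m = -11100/-21640 ≈ 0.513 kg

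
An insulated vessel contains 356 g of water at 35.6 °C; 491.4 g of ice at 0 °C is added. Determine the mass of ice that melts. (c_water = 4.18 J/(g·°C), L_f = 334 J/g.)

m_melted ≈ 159 g

Cooling the water to 0 °C releases 356×4.18×35.6 = 52976 J.
Fully melting the ice requires m_ice L_f = 491.4×334 = 164128 J.
52976 J < 164128 J, so only part of the ice melts and the system sits at 0 °C.
Mass melted = 52976/334 ≈ 158.6 g.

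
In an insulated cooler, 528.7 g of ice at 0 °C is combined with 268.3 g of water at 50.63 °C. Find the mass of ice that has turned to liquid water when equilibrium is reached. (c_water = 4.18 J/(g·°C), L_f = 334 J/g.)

Water can give up m c ΔT = 268.3×4.18×50.63 = 56781 J before reaching 0 °C.
To melt every bit of ice: 528.7×334 = 176586 J.
Since 56781 < 176586 J, not all the ice melts; equilibrium is at 0 °C.
Mass melted = 56781/334 ≈ 170 g.

m_melted ≈ 170 g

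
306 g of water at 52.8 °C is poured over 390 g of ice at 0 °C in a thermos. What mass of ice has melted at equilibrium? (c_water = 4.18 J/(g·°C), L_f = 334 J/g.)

m_melted ≈ 202 g

Cooling the water to 0 °C releases 306·4.18·52.8 = 67535 J.
Fully melting the ice requires m_ice L_f = 390·334 = 130260 J.
67535 J < 130260 J, so only part of the ice melts and the system sits at 0 °C.
Mass melted = 67535/334 ≈ 202.2 g.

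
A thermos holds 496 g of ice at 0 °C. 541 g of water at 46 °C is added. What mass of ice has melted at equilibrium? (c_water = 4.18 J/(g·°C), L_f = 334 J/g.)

m_melted ≈ 311 g

Water can give up m c ΔT = 541×4.18×46 = 104023 J before reaching 0 °C.
Fully melting the ice requires m_ice L_f = 496×334 = 165664 J.
Since 104023 < 165664 J, not all the ice melts; equilibrium is at 0 °C.
m_melted×334 = 104023  ⇒  m_melted ≈ 311.4 g.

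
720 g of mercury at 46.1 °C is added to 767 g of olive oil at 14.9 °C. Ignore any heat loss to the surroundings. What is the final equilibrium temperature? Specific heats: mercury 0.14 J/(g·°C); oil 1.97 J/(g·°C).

With ΣQ=0 the equilibrium temperature is the m·c-weighted mean:
T_f = (100.8×46.1 + 1511×14.9) / (100.8 + 1511)
    = 27161 / 1611.8 ≈ 16.85 °C

T_f ≈ 16.9 °C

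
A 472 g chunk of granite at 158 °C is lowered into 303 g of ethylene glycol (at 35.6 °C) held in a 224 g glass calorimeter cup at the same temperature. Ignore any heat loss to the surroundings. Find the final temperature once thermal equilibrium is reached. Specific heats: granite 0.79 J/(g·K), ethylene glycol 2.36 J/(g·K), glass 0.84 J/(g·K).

T_f ≈ 71.4 °C

Setting the total heat transfer to zero:
472·0.79·(T − 158) + 303·2.36·(T − 35.6) + 224·0.84·(T − 35.6) = 0
372.88(T − 158) + 715.08(T − 35.6) + 188.16(T − 35.6) = 0
(372.88 + 715.08 + 188.16) T = 372.88·158 + 715.08·35.6 + 188.16·35.6
T = 91070/1276.1 ≈ 71.37 °C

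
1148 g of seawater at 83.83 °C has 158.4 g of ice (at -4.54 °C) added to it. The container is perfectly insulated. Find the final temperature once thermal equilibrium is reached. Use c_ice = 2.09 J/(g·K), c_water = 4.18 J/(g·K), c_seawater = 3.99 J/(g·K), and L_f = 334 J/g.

T_f ≈ 62.9 °C

Setting the total heat transfer to zero:
ice -4.54→0 °C: 158.4·2.09·4.54 = 1503; fusion: m_ice L_f = 158.4·334 = 52906; warm the meltwater: 662.11 T; seawater: 4580.5(T − 83.83)
5242.6 T = 383985 − 54409 = 329576
T ≈ 62.86 °C (positive, so assuming full melt was valid).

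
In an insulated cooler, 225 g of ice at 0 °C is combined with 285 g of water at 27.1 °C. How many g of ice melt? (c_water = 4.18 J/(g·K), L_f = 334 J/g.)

Heat available from the water dropping to 0 °C: 285×4.18×27.1 = 32284 J.
Fully melting the ice requires m_ice L_f = 225×334 = 75150 J.
Since 32284 < 75150 J, not all the ice melts; equilibrium is at 0 °C.
Mass melted = 32284/334 ≈ 96.66 g.

m_melted ≈ 96.7 g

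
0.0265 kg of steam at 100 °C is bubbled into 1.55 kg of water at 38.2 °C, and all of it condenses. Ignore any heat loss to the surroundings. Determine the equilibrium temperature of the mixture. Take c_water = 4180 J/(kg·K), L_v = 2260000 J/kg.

T_f ≈ 48.3 °C

Energy conservation, ΣQ = 0:
latent heat released on condensation: 0.0265·2260000 = 59890; condensate cools 100→T: 0.0265·4180·(T − 100) = 110.77(T − 100); water warms: 1.55·4180·(T − 38.2) = 6479(T − 38.2)
6589.8 T = 59890 + 11077 + 247498 = 318465
T ≈ 48.33 °C — below 100 °C, confirming all the steam condensed.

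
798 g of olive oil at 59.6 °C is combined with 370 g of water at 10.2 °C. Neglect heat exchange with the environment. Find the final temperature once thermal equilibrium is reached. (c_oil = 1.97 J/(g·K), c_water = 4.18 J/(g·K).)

T_f ≈ 35.1 °C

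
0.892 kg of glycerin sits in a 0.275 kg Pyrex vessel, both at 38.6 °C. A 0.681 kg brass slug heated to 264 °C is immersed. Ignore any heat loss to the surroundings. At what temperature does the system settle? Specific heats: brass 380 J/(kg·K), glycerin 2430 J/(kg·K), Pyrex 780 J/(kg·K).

T_f ≈ 60.7 °C

T_f is the heat-capacity-weighted average of the initial temperatures:
T_f = (258.78·264 + 2167.6·38.6 + 214.5·38.6) / (258.78 + 2167.6 + 214.5)
    = 160265 / 2640.8 ≈ 60.69 °C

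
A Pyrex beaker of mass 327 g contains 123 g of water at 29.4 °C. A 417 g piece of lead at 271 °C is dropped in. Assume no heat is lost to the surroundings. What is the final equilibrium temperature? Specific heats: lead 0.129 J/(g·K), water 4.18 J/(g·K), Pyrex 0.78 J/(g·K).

T_f ≈ 45.2 °C

Net heat exchanged in the isolated system is zero:
417×0.129×(T − 271) + 123×4.18×(T − 29.4) + 327×0.78×(T − 29.4) = 0
53.79(T − 271) + 514.14(T − 29.4) + 255.06(T − 29.4) = 0
(53.79 + 514.14 + 255.06) T = 53.79×271 + 514.14×29.4 + 255.06×29.4
T ≈ 45.19 °C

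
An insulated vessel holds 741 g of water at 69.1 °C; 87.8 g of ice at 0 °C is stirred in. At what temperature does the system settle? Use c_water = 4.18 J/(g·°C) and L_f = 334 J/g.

Conservation of energy gives ΣQ = 0:
latent heat to melt: 87.8×334 = 29325; warm the meltwater: 367 T; water: 3097.4(T − 69.1)
3464.4 T = 214029 − 29325 = 184704
T ≈ 53.32 °C — above 0 °C, consistent with complete melting.

T_f ≈ 53.3 °C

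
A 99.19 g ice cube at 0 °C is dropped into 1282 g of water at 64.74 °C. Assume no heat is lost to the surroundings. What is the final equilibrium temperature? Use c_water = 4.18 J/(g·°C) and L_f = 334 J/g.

Let T be the final temperature. ΣQ_i = 0:
latent heat to melt: 99.19×334 = 33129
  meltwater 0→T: 99.19×4.18×T = 414.61 T
  water: 5358.8(T − 64.74)
5773.4 T = 346926 − 33129 = 313797
T ≈ 54.35 °C. Since T > 0 °C, the all-ice-melts assumption holds.

T_f ≈ 54.4 °C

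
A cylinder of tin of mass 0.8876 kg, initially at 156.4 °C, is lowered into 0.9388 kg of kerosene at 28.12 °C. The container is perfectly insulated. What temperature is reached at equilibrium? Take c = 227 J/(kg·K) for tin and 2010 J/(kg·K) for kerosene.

T_f ≈ 40.5 °C

Let T be the final temperature. ΣQ_i = 0:
0.8876×227×(T − 156.4) + 0.9388×2010×(T − 28.12) = 0
201.49(T − 156.4) + 1887(T − 28.12) = 0
(201.49 + 1887) T = 201.49×156.4 + 1887×28.12
T = 84574 / 2088.5 = 40.5 °C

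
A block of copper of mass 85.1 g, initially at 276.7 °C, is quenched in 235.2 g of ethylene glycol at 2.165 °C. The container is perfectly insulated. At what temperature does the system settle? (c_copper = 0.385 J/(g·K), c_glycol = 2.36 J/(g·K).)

T_f ≈ 17.5 °C

|Q_copper| = |Q_glycol|:
85.1×0.385×(276.7 − T) = 235.2×2.36×(T − 2.165)
32.76(276.7 − T) = 555.07(T − 2.165)
587.84 T = 10267  ⇒  T ≈ 17.47 °C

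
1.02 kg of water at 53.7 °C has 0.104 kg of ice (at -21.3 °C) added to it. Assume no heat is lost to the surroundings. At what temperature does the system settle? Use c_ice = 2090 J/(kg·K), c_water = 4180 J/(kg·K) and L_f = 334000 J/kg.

Taking heat into each body as positive, Σ m c ΔT = 0:
warm ice to 0 °C: 0.104×2090×(0 − (-21.3)) = 4629.8
  melt ice: 0.104×334000 = 34736
  meltwater 0→T: 0.104×4180×T = 434.72 T
  water: 4263.6(T − 53.7)
4698.3 T = 228955 − 39366 = 189590
T ≈ 40.35 °C. Since T > 0 °C, the all-ice-melts assumption holds.

T_f ≈ 40.4 °C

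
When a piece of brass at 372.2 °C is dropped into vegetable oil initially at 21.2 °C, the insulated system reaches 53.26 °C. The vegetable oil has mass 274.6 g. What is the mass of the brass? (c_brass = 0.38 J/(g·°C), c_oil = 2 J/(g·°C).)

m ≈ 145 g

|Q_brass| = |Q_oil|:
m·0.38·(372.2 − 53.26) = 274.6·2·(53.26 − 21.2)
121.2 m = 17607  ⇒  m ≈ 145.3 g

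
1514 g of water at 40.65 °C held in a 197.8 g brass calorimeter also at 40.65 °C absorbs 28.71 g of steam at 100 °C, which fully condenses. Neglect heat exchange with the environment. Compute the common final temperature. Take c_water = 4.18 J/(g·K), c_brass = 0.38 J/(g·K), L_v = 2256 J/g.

T_f ≈ 51.7 °C

Let T be the final temperature. ΣQ_i = 0:
latent heat released on condensation: 28.71·2256 = 64770; condensed water 100 °C→T: 120.01(T − 100); original water: 6328.5(T − 40.65); cup: 75.16(T − 40.65)
6523.7 T = 64770 + 12001 + 260310 = 337080
T ≈ 51.67 °C (< 100 °C, so full condensation is consistent).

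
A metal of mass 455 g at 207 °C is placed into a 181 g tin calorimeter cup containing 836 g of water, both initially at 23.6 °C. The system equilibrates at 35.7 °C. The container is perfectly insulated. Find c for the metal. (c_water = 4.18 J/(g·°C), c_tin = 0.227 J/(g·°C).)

c ≈ 0.549 J/(g·°C)

Taking heat into each body as positive, Σ m c ΔT = 0:
455×c×(35.7 − 207) + 836×4.18×(35.7 − 23.6) + 181×0.227×(35.7 − 23.6) = 0
-77942 c = -42780
c = -42780/-77942 ≈ 0.5489 J/(g·°C)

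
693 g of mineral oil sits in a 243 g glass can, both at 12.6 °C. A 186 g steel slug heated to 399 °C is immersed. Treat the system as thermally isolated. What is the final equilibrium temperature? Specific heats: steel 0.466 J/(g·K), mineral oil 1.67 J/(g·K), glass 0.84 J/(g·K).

T_f ≈ 35.7 °C

Let T be the final temperature. ΣQ_i = 0:
186*0.466*(T − 399) + 693*1.67*(T − 12.6) + 243*0.84*(T − 12.6) = 0
86.68(T − 399) + 1157.3(T − 12.6) + 204.12(T − 12.6) = 0
(86.68 + 1157.3 + 204.12) T = 86.68*399 + 1157.3*12.6 + 204.12*12.6
T = 51738/1448.1 ≈ 35.73 °C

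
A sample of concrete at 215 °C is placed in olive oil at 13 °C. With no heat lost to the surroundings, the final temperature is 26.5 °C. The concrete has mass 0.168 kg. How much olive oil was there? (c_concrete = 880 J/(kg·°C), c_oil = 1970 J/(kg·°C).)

m ≈ 1.05 kg

Taking heat into each body as positive, Σ m c ΔT = 0:
0.168·880·(26.5 − 215) + m·1970·(26.5 − 13) = 0
26595 m = 27868
m = 27868/26595 ≈ 1.048 kg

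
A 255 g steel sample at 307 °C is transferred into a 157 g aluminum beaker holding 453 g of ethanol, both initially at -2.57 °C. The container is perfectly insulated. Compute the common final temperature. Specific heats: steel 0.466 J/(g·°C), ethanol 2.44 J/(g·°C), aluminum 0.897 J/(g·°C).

T_f ≈ 24.4 °C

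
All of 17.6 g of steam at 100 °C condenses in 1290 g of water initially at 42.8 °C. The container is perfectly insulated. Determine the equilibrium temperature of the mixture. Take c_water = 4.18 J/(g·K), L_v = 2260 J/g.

T_f ≈ 50.8 °C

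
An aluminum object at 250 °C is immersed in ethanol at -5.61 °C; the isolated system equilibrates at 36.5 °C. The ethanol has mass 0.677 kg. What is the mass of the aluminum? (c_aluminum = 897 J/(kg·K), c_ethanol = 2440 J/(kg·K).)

m ≈ 0.363 kg

Heat gained plus heat lost sum to zero:
m×897×(36.5 − 250) + 0.677×2440×(36.5 − (-5.61)) = 0
-191510 m = -69561
m = -69561/-191510 ≈ 0.3632 kg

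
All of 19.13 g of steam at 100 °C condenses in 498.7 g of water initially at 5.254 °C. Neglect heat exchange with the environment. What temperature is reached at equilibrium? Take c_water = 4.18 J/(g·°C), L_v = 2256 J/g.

T_f ≈ 28.7 °C

Net heat exchanged in the isolated system is zero:
condense steam: −19.13×2256 = −43157
  condensate cools 100→T: 19.13×4.18×(T − 100) = 79.96(T − 100)
  water warms: 498.7×4.18×(T − 5.254) = 2084.6(T − 5.254)
2164.5 T = 43157 + 7996.3 + 10952 = 62106
T ≈ 28.69 °C, under the boiling point, so the assumption holds.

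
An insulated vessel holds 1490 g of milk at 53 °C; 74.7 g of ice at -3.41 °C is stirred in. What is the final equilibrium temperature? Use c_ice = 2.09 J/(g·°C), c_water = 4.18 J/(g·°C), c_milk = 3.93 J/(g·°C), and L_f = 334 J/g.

T_f ≈ 46.2 °C

Energy conservation, ΣQ = 0:
warm ice to 0 °C: 74.7·2.09·(0 − (-3.41)) = 532.38
  latent heat to melt: 74.7·334 = 24950
  warm the meltwater: 312.25 T
  milk cools: 1490·3.93·(T − 53) = 5855.7(T − 53)
6167.9 T = 310352 − 25482 = 284870
T ≈ 46.19 °C (positive, so assuming full melt was valid).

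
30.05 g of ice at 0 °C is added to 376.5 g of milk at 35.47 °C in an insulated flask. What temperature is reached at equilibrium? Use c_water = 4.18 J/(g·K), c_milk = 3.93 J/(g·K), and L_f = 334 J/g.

Energy conservation, ΣQ = 0:
latent heat to melt: 30.05×334 = 10037
  warm the meltwater: 125.61 T
  milk: 1479.6(T − 35.47)
1605.3 T = 52483 − 10037 = 42446
T ≈ 26.44 °C — above 0 °C, consistent with complete melting.

T_f ≈ 26.4 °C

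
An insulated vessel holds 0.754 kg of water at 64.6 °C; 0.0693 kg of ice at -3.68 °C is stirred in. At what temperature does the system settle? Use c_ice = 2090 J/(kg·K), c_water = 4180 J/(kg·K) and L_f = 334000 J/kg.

Net heat exchanged in the isolated system is zero:
ice -3.68→0 °C: 0.0693·2090·3.68 = 533
  fusion: m_ice L_f = 0.0693·334000 = 23146
  meltwater 0→T: 0.0693·4180·T = 289.67 T
  water: 3151.7(T − 64.6)
3441.4 T = 203601 − 23679 = 179922
T ≈ 52.28 °C. Since T > 0 °C, the all-ice-melts assumption holds.

T_f ≈ 52.3 °C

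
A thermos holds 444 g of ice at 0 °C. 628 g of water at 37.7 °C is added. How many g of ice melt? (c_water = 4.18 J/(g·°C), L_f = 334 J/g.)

Water can give up m c ΔT = 628×4.18×37.7 = 98964 J before reaching 0 °C.
Melting all 444 g of ice would need 444×334 = 148296 J.
Since 98964 < 148296 J, not all the ice melts; equilibrium is at 0 °C.
m_melted×334 = 98964  ⇒  m_melted ≈ 296.3 g.

m_melted ≈ 296 g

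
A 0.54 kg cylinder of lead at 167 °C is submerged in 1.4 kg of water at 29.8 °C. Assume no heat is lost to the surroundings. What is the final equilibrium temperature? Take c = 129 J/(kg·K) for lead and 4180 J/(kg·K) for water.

T_f ≈ 31.4 °C

Energy conservation, ΣQ = 0:
0.54·129·(T − 167) + 1.4·4180·(T − 29.8) = 0
69.66(T − 167) + 5852(T − 29.8) = 0
(69.66 + 5852) T = 69.66·167 + 5852·29.8
T = 186023/5921.7 ≈ 31.41 °C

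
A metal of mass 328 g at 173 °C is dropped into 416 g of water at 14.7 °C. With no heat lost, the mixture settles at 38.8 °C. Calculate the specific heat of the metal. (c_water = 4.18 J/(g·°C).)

c ≈ 0.952 J/(g·°C)

Heat lost by the metal = heat gained by the water:
328×c×(173 − 38.8) = 416×4.18×(38.8 − 14.7)
44018 c = 41907  ⇒  c ≈ 0.9521 J/(g·°C)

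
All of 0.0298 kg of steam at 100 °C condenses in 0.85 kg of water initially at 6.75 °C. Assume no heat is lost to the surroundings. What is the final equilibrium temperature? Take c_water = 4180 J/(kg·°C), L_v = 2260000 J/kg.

T_f ≈ 28.2 °C

Energy balance with sensible and latent terms:
steam→water at 100 °C releases m L_v = 0.0298×2260000 = 67348
  condensed water 100 °C→T: 124.56(T − 100)
  water warms: 0.85×4180×(T − 6.75) = 3553(T − 6.75)
3677.6 T = 67348 + 12456 + 23983 = 103787
T ≈ 28.22 °C, under the boiling point, so the assumption holds.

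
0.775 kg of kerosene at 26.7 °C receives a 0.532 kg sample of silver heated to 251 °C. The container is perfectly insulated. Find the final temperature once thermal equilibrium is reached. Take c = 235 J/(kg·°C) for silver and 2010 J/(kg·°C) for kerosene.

T_f ≈ 43.4 °C

Heat lost by the silver equals heat gained by the kerosene:
0.532×235×(251 − T) = 0.775×2010×(T − 26.7)
125.02(251 − T) = 1557.8(T − 26.7)
1682.8 T = 72972  ⇒  T ≈ 43.36 °C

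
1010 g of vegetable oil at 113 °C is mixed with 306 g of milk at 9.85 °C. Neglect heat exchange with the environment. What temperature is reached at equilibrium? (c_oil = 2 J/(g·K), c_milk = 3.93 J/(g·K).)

With ΣQ=0 the equilibrium temperature is the m·c-weighted mean:
T_f = (2020*113 + 1202.6*9.85) / (2020 + 1202.6)
    = 240105 / 3222.6 ≈ 74.51 °C

T_f ≈ 74.5 °C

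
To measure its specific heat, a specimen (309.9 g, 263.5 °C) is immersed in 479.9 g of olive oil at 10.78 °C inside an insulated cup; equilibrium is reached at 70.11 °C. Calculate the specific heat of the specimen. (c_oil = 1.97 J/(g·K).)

Heat lost by the specimen = heat gained by the oil:
309.9×c×(263.5 − 70.11) = 479.9×1.97×(70.11 − 10.78)
59932 c = 56091  ⇒  c ≈ 0.9359 J/(g·K)

c ≈ 0.936 J/(g·K)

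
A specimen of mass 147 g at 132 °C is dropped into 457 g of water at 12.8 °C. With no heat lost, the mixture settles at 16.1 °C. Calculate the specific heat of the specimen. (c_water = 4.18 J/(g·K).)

c ≈ 0.37 J/(g·K)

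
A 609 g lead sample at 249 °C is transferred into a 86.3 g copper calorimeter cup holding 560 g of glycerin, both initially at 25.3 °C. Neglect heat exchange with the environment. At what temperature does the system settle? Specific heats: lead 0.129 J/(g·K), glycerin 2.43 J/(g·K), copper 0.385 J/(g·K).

Conservation of energy gives ΣQ = 0:
609*0.129*(T − 249) + 560*2.43*(T − 25.3) + 86.3*0.385*(T − 25.3) = 0
(78.56 + 1360.8 + 33.23) T = 78.56*249 + 1360.8*25.3 + 33.23*25.3
T = 54831/1472.6 ≈ 37.23 °C

T_f ≈ 37.2 °C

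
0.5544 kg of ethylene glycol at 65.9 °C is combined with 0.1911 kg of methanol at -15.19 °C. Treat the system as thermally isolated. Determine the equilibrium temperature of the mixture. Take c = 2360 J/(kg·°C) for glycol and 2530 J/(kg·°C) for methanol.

T_f ≈ 44.0 °C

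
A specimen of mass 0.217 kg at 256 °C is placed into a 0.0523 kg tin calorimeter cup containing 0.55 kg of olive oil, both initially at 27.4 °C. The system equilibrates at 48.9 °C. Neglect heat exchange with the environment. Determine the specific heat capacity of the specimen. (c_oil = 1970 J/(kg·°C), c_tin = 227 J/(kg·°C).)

c ≈ 524 J/(kg·°C)

Taking heat into each body as positive, Σ m c ΔT = 0:
0.217×c×(48.9 − 256) + 0.55×1970×(48.9 − 27.4) + 0.0523×227×(48.9 − 27.4) = 0
-44.94 c = -23551
c = -23551/-44.94 ≈ 524 J/(kg·°C)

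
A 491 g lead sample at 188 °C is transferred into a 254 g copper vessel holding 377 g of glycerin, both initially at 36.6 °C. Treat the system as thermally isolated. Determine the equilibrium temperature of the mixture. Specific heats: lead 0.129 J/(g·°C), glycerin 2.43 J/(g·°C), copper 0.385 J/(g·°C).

Net heat exchanged in the isolated system is zero:
491*0.129*(T − 188) + 377*2.43*(T − 36.6) + 254*0.385*(T − 36.6) = 0
63.34(T − 188) + 916.11(T − 36.6) + 97.79(T − 36.6) = 0
(63.34 + 916.11 + 97.79) T = 63.34*188 + 916.11*36.6 + 97.79*36.6
T ≈ 45.50 °C

T_f ≈ 45.5 °C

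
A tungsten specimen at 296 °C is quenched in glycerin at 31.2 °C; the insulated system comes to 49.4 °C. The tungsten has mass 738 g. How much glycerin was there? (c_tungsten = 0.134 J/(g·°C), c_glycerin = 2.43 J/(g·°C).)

m ≈ 551 g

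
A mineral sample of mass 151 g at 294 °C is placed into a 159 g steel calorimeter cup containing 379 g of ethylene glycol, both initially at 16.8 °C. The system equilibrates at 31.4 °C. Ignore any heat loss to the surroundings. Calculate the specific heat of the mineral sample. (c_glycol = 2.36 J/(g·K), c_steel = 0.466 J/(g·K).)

c ≈ 0.357 J/(g·K)

Heat gained plus heat lost sum to zero:
151×c×(31.4 − 294) + 379×2.36×(31.4 − 16.8) + 159×0.466×(31.4 − 16.8) = 0
-39653 c = -14141
c = -14141/-39653 ≈ 0.3566 J/(g·K)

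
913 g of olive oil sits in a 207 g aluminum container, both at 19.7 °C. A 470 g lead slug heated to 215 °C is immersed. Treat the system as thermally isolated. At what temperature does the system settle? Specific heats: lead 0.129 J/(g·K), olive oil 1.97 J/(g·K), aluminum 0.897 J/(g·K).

T_f ≈ 25.5 °C

Conservation of energy gives ΣQ = 0:
470×0.129×(T − 215) + 913×1.97×(T − 19.7) + 207×0.897×(T − 19.7) = 0
2044.9 T = 52126
T = 52126/2044.9 ≈ 25.49 °C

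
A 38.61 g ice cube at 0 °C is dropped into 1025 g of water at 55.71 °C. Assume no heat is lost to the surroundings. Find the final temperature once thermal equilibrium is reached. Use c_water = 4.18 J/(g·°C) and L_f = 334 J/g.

T_f ≈ 50.8 °C

Energy conservation, ΣQ = 0:
latent heat to melt: 38.61×334 = 12896; warm the meltwater: 161.39 T; water cools: 1025×4.18×(T − 55.71) = 4284.5(T − 55.71)
4445.9 T = 238689 − 12896 = 225794
T ≈ 50.79 °C — above 0 °C, consistent with complete melting.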